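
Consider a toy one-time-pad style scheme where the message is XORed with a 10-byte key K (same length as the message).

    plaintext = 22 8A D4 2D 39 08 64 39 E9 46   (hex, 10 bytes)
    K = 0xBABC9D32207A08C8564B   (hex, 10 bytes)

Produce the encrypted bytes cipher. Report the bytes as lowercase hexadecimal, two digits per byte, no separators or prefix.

9836491f19726cf1bf0d

XOR is its own inverse, so applying the key byte-wise gives the result directly.
byte 0: 22 ^ ba = 98
byte 1: 8a ^ bc = 36
byte 2: d4 ^ 9d = 49
byte 3: 2d ^ 32 = 1f
byte 4: 39 ^ 20 = 19
byte 5: 08 ^ 7a = 72
byte 6: 64 ^ 08 = 6c
byte 7: 39 ^ c8 = f1
byte 8: e9 ^ 56 = bf
byte 9: 46 ^ 4b = 0d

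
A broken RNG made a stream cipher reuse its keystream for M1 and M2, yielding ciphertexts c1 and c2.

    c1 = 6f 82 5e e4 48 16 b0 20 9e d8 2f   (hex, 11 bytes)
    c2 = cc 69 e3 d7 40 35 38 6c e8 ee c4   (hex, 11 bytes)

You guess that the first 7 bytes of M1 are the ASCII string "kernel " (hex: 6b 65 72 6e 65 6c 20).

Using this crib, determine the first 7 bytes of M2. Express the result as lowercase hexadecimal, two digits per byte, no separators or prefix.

First, c1 ⊕ c2 = (M1 ⊕ K) ⊕ (M2 ⊕ K) = M1 ⊕ M2, so the key drops out. Then M2 = (M1 ⊕ M2) ⊕ M1 over the first 7 bytes.
byte 0: (6f ^ cc) ^ 6b = a3 ^ 6b = c8
byte 1: (82 ^ 69) ^ 65 = eb ^ 65 = 8e
byte 2: (5e ^ e3) ^ 72 = bd ^ 72 = cf
byte 3: (e4 ^ d7) ^ 6e = 33 ^ 6e = 5d
byte 4: (48 ^ 40) ^ 65 = 08 ^ 65 = 6d
byte 5: (16 ^ 35) ^ 6c = 23 ^ 6c = 4f
byte 6: (b0 ^ 38) ^ 20 = 88 ^ 20 = a8

c88ecf5d6d4fa8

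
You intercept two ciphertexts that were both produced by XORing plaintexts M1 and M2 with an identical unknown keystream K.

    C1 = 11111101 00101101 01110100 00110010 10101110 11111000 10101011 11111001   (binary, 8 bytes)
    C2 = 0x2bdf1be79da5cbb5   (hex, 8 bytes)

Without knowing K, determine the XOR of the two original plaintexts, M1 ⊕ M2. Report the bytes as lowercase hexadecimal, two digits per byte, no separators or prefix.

d6f26fd5335d604c

C1 ⊕ C2 = (M1 ⊕ K) ⊕ (M2 ⊕ K) = M1 ⊕ M2 — the shared key cancels under XOR.
fd xor 2b = d6
2d xor df = f2
74 xor 1b = 6f
32 xor e7 = d5
ae xor 9d = 33
f8 xor a5 = 5d
ab xor cb = 60
f9 xor b5 = 4c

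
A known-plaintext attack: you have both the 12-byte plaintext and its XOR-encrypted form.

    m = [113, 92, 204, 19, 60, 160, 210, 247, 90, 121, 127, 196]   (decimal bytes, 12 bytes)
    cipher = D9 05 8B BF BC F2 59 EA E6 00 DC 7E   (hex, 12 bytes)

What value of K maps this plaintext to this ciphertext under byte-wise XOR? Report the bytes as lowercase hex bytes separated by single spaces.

Since cipher = m ⊕ K, XORing both sides with m gives K = m ⊕ cipher.
71 ⊕ d9 = a8
5c ⊕ 05 = 59
cc ⊕ 8b = 47
13 ⊕ bf = ac
3c ⊕ bc = 80
a0 ⊕ f2 = 52
d2 ⊕ 59 = 8b
f7 ⊕ ea = 1d
5a ⊕ e6 = bc
79 ⊕ 00 = 79
7f ⊕ dc = a3
c4 ⊕ 7e = ba

a8 59 47 ac 80 52 8b 1d bc 79 a3 ba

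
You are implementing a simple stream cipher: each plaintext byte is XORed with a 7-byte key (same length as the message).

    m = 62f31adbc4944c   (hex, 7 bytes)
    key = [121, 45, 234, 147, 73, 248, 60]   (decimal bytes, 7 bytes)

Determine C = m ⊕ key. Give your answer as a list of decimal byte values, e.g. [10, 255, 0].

byte 0: 62 xor 79 = 1b
byte 1: f3 xor 2d = de
byte 2: 1a xor ea = f0
byte 3: db xor 93 = 48
byte 4: c4 xor 49 = 8d
byte 5: 94 xor f8 = 6c
byte 6: 4c xor 3c = 70

[27, 222, 240, 72, 141, 108, 112]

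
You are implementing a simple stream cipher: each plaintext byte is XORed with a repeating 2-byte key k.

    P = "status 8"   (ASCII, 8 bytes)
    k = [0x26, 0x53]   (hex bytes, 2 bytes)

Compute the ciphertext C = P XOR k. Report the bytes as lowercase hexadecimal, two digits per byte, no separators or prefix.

The 2-byte key repeats, so the effective keystream is 26 53 26 53 26 53 26 53.
byte 0: 73 ⊕ 26 = 55
byte 1: 74 ⊕ 53 = 27
byte 2: 61 ⊕ 26 = 47
byte 3: 74 ⊕ 53 = 27
byte 4: 75 ⊕ 26 = 53
byte 5: 73 ⊕ 53 = 20
byte 6: 20 ⊕ 26 = 06
byte 7: 38 ⊕ 53 = 6b

552747275320066b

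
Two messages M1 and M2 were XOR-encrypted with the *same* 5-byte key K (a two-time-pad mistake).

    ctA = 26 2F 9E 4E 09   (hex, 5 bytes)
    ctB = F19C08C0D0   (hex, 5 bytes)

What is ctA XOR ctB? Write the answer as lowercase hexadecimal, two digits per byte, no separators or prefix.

ctA ⊕ ctB = (M1 ⊕ K) ⊕ (M2 ⊕ K) = M1 ⊕ M2 — the shared key cancels under XOR.
00100110 xor 11110001 = 11010111
00101111 xor 10011100 = 10110011
10011110 xor 00001000 = 10010110
01001110 xor 11000000 = 10001110
00001001 xor 11010000 = 11011001

d7b3968ed9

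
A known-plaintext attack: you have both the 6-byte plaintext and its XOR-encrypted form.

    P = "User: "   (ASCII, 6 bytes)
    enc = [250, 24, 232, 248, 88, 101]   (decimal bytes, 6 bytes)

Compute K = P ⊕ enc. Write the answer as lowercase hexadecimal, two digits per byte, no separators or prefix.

af6b8d8a6245

Since enc = P ⊕ K, XORing both sides with P gives K = P ⊕ enc.
55 ⊕ fa = af
73 ⊕ 18 = 6b
65 ⊕ e8 = 8d
72 ⊕ f8 = 8a
3a ⊕ 58 = 62
20 ⊕ 65 = 45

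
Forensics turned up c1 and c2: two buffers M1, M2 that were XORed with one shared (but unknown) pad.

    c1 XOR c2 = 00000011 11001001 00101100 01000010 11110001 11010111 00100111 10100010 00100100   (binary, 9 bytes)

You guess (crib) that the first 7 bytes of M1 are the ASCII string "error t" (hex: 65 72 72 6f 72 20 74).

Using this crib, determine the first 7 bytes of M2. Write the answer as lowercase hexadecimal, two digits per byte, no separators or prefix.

66bb5e2d83f753

Since c1 ⊕ c2 = M1 ⊕ M2, XORing with the guessed M1 bytes yields the corresponding M2 bytes: M2 = (c1 ⊕ c2) ⊕ M1.
03 XOR 65 = 66
c9 XOR 72 = bb
2c XOR 72 = 5e
42 XOR 6f = 2d
f1 XOR 72 = 83
d7 XOR 20 = f7
27 XOR 74 = 53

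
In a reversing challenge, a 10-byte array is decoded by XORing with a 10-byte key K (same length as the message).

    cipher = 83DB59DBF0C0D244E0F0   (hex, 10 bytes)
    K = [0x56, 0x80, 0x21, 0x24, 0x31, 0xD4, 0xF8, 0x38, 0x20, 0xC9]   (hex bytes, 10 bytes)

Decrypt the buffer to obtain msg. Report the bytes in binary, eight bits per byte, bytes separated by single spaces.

10000011 ^ 01010110 = 11010101
11011011 ^ 10000000 = 01011011
01011001 ^ 00100001 = 01111000
11011011 ^ 00100100 = 11111111
11110000 ^ 00110001 = 11000001
11000000 ^ 11010100 = 00010100
11010010 ^ 11111000 = 00101010
01000100 ^ 00111000 = 01111100
11100000 ^ 00100000 = 11000000
11110000 ^ 11001001 = 00111001

11010101 01011011 01111000 11111111 11000001 00010100 00101010 01111100 11000000 00111001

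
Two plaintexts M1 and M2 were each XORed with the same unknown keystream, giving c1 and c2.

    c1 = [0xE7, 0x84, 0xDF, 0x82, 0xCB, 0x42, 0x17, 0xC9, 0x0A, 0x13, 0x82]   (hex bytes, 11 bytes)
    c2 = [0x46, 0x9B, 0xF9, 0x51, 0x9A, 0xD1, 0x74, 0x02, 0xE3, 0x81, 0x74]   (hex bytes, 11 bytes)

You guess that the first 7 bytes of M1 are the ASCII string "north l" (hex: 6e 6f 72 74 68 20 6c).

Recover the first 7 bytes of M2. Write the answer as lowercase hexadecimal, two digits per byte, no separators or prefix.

cf7054a739b30f

First, c1 ⊕ c2 = (M1 ⊕ K) ⊕ (M2 ⊕ K) = M1 ⊕ M2, so the key drops out. Then M2 = (M1 ⊕ M2) ⊕ M1 over the first 7 bytes.
byte 0: (e7 ⊕ 46) ⊕ 6e = a1 ⊕ 6e = cf
byte 1: (84 ⊕ 9b) ⊕ 6f = 1f ⊕ 6f = 70
byte 2: (df ⊕ f9) ⊕ 72 = 26 ⊕ 72 = 54
byte 3: (82 ⊕ 51) ⊕ 74 = d3 ⊕ 74 = a7
byte 4: (cb ⊕ 9a) ⊕ 68 = 51 ⊕ 68 = 39
byte 5: (42 ⊕ d1) ⊕ 20 = 93 ⊕ 20 = b3
byte 6: (17 ⊕ 74) ⊕ 6c = 63 ⊕ 6c = 0f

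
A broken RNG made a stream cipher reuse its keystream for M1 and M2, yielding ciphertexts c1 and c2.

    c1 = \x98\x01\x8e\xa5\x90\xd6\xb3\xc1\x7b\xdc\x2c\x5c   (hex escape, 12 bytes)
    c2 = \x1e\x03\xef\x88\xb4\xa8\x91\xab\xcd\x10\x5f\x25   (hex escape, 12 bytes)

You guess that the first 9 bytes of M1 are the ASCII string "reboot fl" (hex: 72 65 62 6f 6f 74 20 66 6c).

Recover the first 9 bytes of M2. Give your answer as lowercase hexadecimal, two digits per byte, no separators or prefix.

f46703424b0a020cda

First, c1 ⊕ c2 = (M1 ⊕ K) ⊕ (M2 ⊕ K) = M1 ⊕ M2, so the key drops out. Then M2 = (M1 ⊕ M2) ⊕ M1 over the first 9 bytes.
byte 0: (98 XOR 1e) XOR 72 = 86 XOR 72 = f4
byte 1: (01 XOR 03) XOR 65 = 02 XOR 65 = 67
byte 2: (8e XOR ef) XOR 62 = 61 XOR 62 = 03
byte 3: (a5 XOR 88) XOR 6f = 2d XOR 6f = 42
byte 4: (90 XOR b4) XOR 6f = 24 XOR 6f = 4b
byte 5: (d6 XOR a8) XOR 74 = 7e XOR 74 = 0a
byte 6: (b3 XOR 91) XOR 20 = 22 XOR 20 = 02
byte 7: (c1 XOR ab) XOR 66 = 6a XOR 66 = 0c
byte 8: (7b XOR cd) XOR 6c = b6 XOR 6c = da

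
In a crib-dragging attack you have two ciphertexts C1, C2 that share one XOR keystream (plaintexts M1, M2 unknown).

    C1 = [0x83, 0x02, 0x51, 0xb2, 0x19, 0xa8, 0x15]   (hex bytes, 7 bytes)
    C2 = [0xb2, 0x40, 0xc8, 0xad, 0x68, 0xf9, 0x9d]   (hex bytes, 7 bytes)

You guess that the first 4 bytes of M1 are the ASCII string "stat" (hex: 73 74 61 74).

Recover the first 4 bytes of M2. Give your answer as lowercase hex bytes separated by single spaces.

First, C1 ⊕ C2 = (M1 ⊕ K) ⊕ (M2 ⊕ K) = M1 ⊕ M2, so the key drops out. Then M2 = (M1 ⊕ M2) ⊕ M1 over the first 4 bytes.
byte 0: (83 XOR b2) XOR 73 = 31 XOR 73 = 42
byte 1: (02 XOR 40) XOR 74 = 42 XOR 74 = 36
byte 2: (51 XOR c8) XOR 61 = 99 XOR 61 = f8
byte 3: (b2 XOR ad) XOR 74 = 1f XOR 74 = 6b

42 36 f8 6b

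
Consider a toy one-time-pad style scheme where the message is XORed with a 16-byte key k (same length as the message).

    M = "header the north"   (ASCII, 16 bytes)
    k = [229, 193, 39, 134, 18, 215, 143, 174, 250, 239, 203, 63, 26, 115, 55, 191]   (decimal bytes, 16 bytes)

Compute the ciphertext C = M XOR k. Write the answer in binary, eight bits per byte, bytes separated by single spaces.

byte 0: 68 xor e5 = 8d
byte 1: 65 xor c1 = a4
byte 2: 61 xor 27 = 46
byte 3: 64 xor 86 = e2
byte 4: 65 xor 12 = 77
byte 5: 72 xor d7 = a5
byte 6: 20 xor 8f = af
byte 7: 74 xor ae = da
byte 8: 68 xor fa = 92
byte 9: 65 xor ef = 8a
byte 10: 20 xor cb = eb
byte 11: 6e xor 3f = 51
byte 12: 6f xor 1a = 75
byte 13: 72 xor 73 = 01
byte 14: 74 xor 37 = 43
byte 15: 68 xor bf = d7

10001101 10100100 01000110 11100010 01110111 10100101 10101111 11011010 10010010 10001010 11101011 01010001 01110101 00000001 01000011 11010111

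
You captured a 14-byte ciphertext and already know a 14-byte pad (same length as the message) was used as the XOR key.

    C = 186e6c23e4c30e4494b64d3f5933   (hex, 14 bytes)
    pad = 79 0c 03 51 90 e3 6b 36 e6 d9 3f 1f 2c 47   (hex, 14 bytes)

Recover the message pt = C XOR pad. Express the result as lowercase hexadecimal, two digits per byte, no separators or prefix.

XOR is its own inverse, so applying the key byte-wise gives the result directly.
00011000 ⊕ 01111001 = 01100001
01101110 ⊕ 00001100 = 01100010
01101100 ⊕ 00000011 = 01101111
00100011 ⊕ 01010001 = 01110010
11100100 ⊕ 10010000 = 01110100
11000011 ⊕ 11100011 = 00100000
00001110 ⊕ 01101011 = 01100101
01000100 ⊕ 00110110 = 01110010
10010100 ⊕ 11100110 = 01110010
10110110 ⊕ 11011001 = 01101111
01001101 ⊕ 00111111 = 01110010
00111111 ⊕ 00011111 = 00100000
01011001 ⊕ 00101100 = 01110101
00110011 ⊕ 01000111 = 01110100

61626f7274206572726f72207574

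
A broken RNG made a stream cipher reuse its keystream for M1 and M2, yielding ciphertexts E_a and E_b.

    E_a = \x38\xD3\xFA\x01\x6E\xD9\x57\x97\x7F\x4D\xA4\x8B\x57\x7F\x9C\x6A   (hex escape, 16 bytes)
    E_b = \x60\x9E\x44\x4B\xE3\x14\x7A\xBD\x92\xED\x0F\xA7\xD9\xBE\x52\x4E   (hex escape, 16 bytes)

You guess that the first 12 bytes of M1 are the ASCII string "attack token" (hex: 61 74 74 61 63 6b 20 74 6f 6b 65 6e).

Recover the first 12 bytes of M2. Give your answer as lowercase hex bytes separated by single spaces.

39 39 ca 2b ee a6 0d 5e 82 cb ce 42

First, E_a ⊕ E_b = (M1 ⊕ K) ⊕ (M2 ⊕ K) = M1 ⊕ M2, so the key drops out. Then M2 = (M1 ⊕ M2) ⊕ M1 over the first 12 bytes.
byte 0: (38 XOR 60) XOR 61 = 58 XOR 61 = 39
byte 1: (d3 XOR 9e) XOR 74 = 4d XOR 74 = 39
byte 2: (fa XOR 44) XOR 74 = be XOR 74 = ca
byte 3: (01 XOR 4b) XOR 61 = 4a XOR 61 = 2b
byte 4: (6e XOR e3) XOR 63 = 8d XOR 63 = ee
byte 5: (d9 XOR 14) XOR 6b = cd XOR 6b = a6
byte 6: (57 XOR 7a) XOR 20 = 2d XOR 20 = 0d
byte 7: (97 XOR bd) XOR 74 = 2a XOR 74 = 5e
byte 8: (7f XOR 92) XOR 6f = ed XOR 6f = 82
byte 9: (4d XOR ed) XOR 6b = a0 XOR 6b = cb
byte 10: (a4 XOR 0f) XOR 65 = ab XOR 65 = ce
byte 11: (8b XOR a7) XOR 6e = 2c XOR 6e = 42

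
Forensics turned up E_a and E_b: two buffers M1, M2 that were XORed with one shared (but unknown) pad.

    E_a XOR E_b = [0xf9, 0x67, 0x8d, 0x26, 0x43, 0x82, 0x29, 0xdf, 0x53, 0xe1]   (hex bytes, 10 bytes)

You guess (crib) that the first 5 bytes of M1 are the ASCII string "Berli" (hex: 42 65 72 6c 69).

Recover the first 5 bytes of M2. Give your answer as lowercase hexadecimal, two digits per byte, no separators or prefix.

bb02ff4a2a

Since E_a ⊕ E_b = M1 ⊕ M2, XORing with the guessed M1 bytes yields the corresponding M2 bytes: M2 = (E_a ⊕ E_b) ⊕ M1.
f9 XOR 42 = bb
67 XOR 65 = 02
8d XOR 72 = ff
26 XOR 6c = 4a
43 XOR 69 = 2a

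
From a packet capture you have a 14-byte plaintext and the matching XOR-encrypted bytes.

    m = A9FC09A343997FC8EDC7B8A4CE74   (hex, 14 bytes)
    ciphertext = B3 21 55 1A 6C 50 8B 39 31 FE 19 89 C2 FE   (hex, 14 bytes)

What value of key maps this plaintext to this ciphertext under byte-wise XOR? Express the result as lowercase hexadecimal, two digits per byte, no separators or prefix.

1add5cb92fc9f4f1dc39a12d0c8a

Since ciphertext = m ⊕ key, XORing both sides with m gives key = m ⊕ ciphertext.
byte 0: a9 xor b3 = 1a
byte 1: fc xor 21 = dd
byte 2: 09 xor 55 = 5c
byte 3: a3 xor 1a = b9
byte 4: 43 xor 6c = 2f
byte 5: 99 xor 50 = c9
byte 6: 7f xor 8b = f4
byte 7: c8 xor 39 = f1
byte 8: ed xor 31 = dc
byte 9: c7 xor fe = 39
byte 10: b8 xor 19 = a1
byte 11: a4 xor 89 = 2d
byte 12: ce xor c2 = 0c
byte 13: 74 xor fe = 8a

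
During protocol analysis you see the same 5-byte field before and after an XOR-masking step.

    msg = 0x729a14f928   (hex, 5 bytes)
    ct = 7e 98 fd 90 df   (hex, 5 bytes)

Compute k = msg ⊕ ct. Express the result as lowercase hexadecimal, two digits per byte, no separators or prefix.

0c02e969f7

Since ct = msg ⊕ k, XORing both sides with msg gives k = msg ⊕ ct.
72 xor 7e = 0c
9a xor 98 = 02
14 xor fd = e9
f9 xor 90 = 69
28 xor df = f7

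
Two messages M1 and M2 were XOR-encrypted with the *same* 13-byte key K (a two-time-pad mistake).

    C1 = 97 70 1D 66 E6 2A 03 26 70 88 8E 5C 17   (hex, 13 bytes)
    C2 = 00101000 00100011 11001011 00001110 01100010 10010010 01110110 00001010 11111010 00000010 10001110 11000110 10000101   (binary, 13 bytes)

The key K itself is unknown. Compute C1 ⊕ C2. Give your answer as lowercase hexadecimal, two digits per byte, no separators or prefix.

bf53d66884b8752c8a8a009a92

C1 ⊕ C2 = (M1 ⊕ K) ⊕ (M2 ⊕ K) = M1 ⊕ M2 — the shared key cancels under XOR.
97 ⊕ 28 = bf
70 ⊕ 23 = 53
1d ⊕ cb = d6
66 ⊕ 0e = 68
e6 ⊕ 62 = 84
2a ⊕ 92 = b8
03 ⊕ 76 = 75
26 ⊕ 0a = 2c
70 ⊕ fa = 8a
88 ⊕ 02 = 8a
8e ⊕ 8e = 00
5c ⊕ c6 = 9a
17 ⊕ 85 = 92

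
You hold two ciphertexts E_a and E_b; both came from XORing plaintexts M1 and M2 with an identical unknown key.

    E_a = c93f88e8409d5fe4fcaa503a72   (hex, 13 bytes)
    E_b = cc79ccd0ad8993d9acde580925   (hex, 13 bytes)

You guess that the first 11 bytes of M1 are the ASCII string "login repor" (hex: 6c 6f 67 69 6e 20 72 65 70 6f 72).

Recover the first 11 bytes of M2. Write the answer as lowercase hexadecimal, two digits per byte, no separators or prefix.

692923518334be58201b7a

First, E_a ⊕ E_b = (M1 ⊕ K) ⊕ (M2 ⊕ K) = M1 ⊕ M2, so the key drops out. Then M2 = (M1 ⊕ M2) ⊕ M1 over the first 11 bytes.
byte 0: (c9 XOR cc) XOR 6c = 05 XOR 6c = 69
byte 1: (3f XOR 79) XOR 6f = 46 XOR 6f = 29
byte 2: (88 XOR cc) XOR 67 = 44 XOR 67 = 23
byte 3: (e8 XOR d0) XOR 69 = 38 XOR 69 = 51
byte 4: (40 XOR ad) XOR 6e = ed XOR 6e = 83
byte 5: (9d XOR 89) XOR 20 = 14 XOR 20 = 34
byte 6: (5f XOR 93) XOR 72 = cc XOR 72 = be
byte 7: (e4 XOR d9) XOR 65 = 3d XOR 65 = 58
byte 8: (fc XOR ac) XOR 70 = 50 XOR 70 = 20
byte 9: (aa XOR de) XOR 6f = 74 XOR 6f = 1b
byte 10: (50 XOR 58) XOR 72 = 08 XOR 72 = 7a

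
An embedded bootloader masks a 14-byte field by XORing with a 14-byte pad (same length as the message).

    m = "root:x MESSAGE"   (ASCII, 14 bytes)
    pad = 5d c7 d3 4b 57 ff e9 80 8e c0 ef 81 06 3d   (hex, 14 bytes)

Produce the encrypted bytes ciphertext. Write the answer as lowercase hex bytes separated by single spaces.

2f a8 bc 3f 6d 87 c9 cd cb 93 bc c0 41 78

XOR is its own inverse, so applying the key byte-wise gives the result directly.
114 ^  93 =  47
111 ^ 199 = 168
111 ^ 211 = 188
116 ^  75 =  63
 58 ^  87 = 109
120 ^ 255 = 135
 32 ^ 233 = 201
 77 ^ 128 = 205
 69 ^ 142 = 203
 83 ^ 192 = 147
 83 ^ 239 = 188
 65 ^ 129 = 192
 71 ^   6 =  65
 69 ^  61 = 120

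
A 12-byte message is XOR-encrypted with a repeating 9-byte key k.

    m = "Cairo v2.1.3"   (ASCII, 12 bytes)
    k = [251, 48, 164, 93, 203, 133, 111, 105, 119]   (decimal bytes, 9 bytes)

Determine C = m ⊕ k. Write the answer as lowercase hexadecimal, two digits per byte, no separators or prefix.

The 9-byte key repeats, so the effective keystream is fb 30 a4 5d cb 85 6f 69 77 fb 30 a4.
byte 0: 43 ^ fb = b8
byte 1: 61 ^ 30 = 51
byte 2: 69 ^ a4 = cd
byte 3: 72 ^ 5d = 2f
byte 4: 6f ^ cb = a4
byte 5: 20 ^ 85 = a5
byte 6: 76 ^ 6f = 19
byte 7: 32 ^ 69 = 5b
byte 8: 2e ^ 77 = 59
byte 9: 31 ^ fb = ca
byte 10: 2e ^ 30 = 1e
byte 11: 33 ^ a4 = 97

b851cd2fa4a5195b59ca1e97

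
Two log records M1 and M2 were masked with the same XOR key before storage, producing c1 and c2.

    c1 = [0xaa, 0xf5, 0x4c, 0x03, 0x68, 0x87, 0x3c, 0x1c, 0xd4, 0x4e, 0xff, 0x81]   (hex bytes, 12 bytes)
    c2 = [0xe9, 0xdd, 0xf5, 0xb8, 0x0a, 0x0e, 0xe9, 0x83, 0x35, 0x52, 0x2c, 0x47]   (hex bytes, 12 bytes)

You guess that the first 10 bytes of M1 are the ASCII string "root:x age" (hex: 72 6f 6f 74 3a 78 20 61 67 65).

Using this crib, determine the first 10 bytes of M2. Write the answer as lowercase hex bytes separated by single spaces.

31 47 d6 cf 58 f1 f5 fe 86 79

First, c1 ⊕ c2 = (M1 ⊕ K) ⊕ (M2 ⊕ K) = M1 ⊕ M2, so the key drops out. Then M2 = (M1 ⊕ M2) ⊕ M1 over the first 10 bytes.
byte 0: (aa ^ e9) ^ 72 = 43 ^ 72 = 31
byte 1: (f5 ^ dd) ^ 6f = 28 ^ 6f = 47
byte 2: (4c ^ f5) ^ 6f = b9 ^ 6f = d6
byte 3: (03 ^ b8) ^ 74 = bb ^ 74 = cf
byte 4: (68 ^ 0a) ^ 3a = 62 ^ 3a = 58
byte 5: (87 ^ 0e) ^ 78 = 89 ^ 78 = f1
byte 6: (3c ^ e9) ^ 20 = d5 ^ 20 = f5
byte 7: (1c ^ 83) ^ 61 = 9f ^ 61 = fe
byte 8: (d4 ^ 35) ^ 67 = e1 ^ 67 = 86
byte 9: (4e ^ 52) ^ 65 = 1c ^ 65 = 79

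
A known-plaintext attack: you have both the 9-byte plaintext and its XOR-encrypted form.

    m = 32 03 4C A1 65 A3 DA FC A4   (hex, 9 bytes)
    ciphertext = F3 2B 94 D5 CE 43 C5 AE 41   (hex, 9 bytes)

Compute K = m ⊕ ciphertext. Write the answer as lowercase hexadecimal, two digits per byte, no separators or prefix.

c128d874abe01f52e5

Since ciphertext = m ⊕ K, XORing both sides with m gives K = m ⊕ ciphertext.
32 XOR f3 = c1
03 XOR 2b = 28
4c XOR 94 = d8
a1 XOR d5 = 74
65 XOR ce = ab
a3 XOR 43 = e0
da XOR c5 = 1f
fc XOR ae = 52
a4 XOR 41 = e5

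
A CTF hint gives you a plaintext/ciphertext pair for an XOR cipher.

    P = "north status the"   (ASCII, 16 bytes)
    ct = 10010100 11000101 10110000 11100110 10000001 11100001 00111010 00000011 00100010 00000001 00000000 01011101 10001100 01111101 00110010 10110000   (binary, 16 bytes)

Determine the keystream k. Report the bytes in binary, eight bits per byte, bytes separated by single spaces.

Since ct = P ⊕ k, XORing both sides with P gives k = P ⊕ ct.
6e ⊕ 94 = fa
6f ⊕ c5 = aa
72 ⊕ b0 = c2
74 ⊕ e6 = 92
68 ⊕ 81 = e9
20 ⊕ e1 = c1
73 ⊕ 3a = 49
74 ⊕ 03 = 77
61 ⊕ 22 = 43
74 ⊕ 01 = 75
75 ⊕ 00 = 75
73 ⊕ 5d = 2e
20 ⊕ 8c = ac
74 ⊕ 7d = 09
68 ⊕ 32 = 5a
65 ⊕ b0 = d5

11111010 10101010 11000010 10010010 11101001 11000001 01001001 01110111 01000011 01110101 01110101 00101110 10101100 00001001 01011010 11010101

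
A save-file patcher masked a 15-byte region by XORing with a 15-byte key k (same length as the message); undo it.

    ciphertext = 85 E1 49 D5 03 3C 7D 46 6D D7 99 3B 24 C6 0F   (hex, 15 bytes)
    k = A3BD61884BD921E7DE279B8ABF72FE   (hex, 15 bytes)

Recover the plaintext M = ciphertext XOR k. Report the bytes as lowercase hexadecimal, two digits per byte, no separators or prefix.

XOR is its own inverse, so applying the key byte-wise gives the result directly.
85 xor a3 = 26
e1 xor bd = 5c
49 xor 61 = 28
d5 xor 88 = 5d
03 xor 4b = 48
3c xor d9 = e5
7d xor 21 = 5c
46 xor e7 = a1
6d xor de = b3
d7 xor 27 = f0
99 xor 9b = 02
3b xor 8a = b1
24 xor bf = 9b
c6 xor 72 = b4
0f xor fe = f1

265c285d48e55ca1b3f002b19bb4f1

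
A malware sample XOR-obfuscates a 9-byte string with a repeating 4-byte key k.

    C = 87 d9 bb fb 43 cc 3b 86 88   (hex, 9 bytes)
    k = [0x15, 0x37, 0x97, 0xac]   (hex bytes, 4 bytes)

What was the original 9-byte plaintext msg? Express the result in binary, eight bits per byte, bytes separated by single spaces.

10010010 11101110 00101100 01010111 01010110 11111011 10101100 00101010 10011101

The 4-byte key repeats, so the effective keystream is 15 37 97 ac 15 37 97 ac 15.
byte 0: 10000111 XOR 00010101 = 10010010
byte 1: 11011001 XOR 00110111 = 11101110
byte 2: 10111011 XOR 10010111 = 00101100
byte 3: 11111011 XOR 10101100 = 01010111
byte 4: 01000011 XOR 00010101 = 01010110
byte 5: 11001100 XOR 00110111 = 11111011
byte 6: 00111011 XOR 10010111 = 10101100
byte 7: 10000110 XOR 10101100 = 00101010
byte 8: 10001000 XOR 00010101 = 10011101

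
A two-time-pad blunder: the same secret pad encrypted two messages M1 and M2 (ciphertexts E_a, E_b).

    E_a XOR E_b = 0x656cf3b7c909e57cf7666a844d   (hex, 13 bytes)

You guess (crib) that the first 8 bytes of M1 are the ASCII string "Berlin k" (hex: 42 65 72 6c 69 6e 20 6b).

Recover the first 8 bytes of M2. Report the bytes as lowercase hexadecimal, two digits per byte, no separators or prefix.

Since E_a ⊕ E_b = M1 ⊕ M2, XORing with the guessed M1 bytes yields the corresponding M2 bytes: M2 = (E_a ⊕ E_b) ⊕ M1.
65 ^ 42 = 27
6c ^ 65 = 09
f3 ^ 72 = 81
b7 ^ 6c = db
c9 ^ 69 = a0
09 ^ 6e = 67
e5 ^ 20 = c5
7c ^ 6b = 17

270981dba067c517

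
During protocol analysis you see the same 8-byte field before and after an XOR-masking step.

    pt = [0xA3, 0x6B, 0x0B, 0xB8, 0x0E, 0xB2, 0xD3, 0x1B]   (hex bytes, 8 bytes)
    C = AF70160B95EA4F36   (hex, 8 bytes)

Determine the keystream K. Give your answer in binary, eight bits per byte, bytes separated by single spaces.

Since C = pt ⊕ K, XORing both sides with pt gives K = pt ⊕ C.
163 ⊕ 175 =  12
107 ⊕ 112 =  27
 11 ⊕  22 =  29
184 ⊕  11 = 179
 14 ⊕ 149 = 155
178 ⊕ 234 =  88
211 ⊕  79 = 156
 27 ⊕  54 =  45

00001100 00011011 00011101 10110011 10011011 01011000 10011100 00101101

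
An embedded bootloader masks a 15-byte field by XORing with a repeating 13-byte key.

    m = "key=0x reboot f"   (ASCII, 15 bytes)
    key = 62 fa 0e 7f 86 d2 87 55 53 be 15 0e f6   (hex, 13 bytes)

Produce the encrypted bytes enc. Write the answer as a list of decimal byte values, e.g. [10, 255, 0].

[9, 159, 119, 66, 182, 170, 167, 39, 54, 220, 122, 97, 130, 66, 156]

The 13-byte key repeats, so the effective keystream is 62 fa 0e 7f 86 d2 87 55 53 be 15 0e f6 62 fa.
byte 0: 6b ^ 62 = 09
byte 1: 65 ^ fa = 9f
byte 2: 79 ^ 0e = 77
byte 3: 3d ^ 7f = 42
byte 4: 30 ^ 86 = b6
byte 5: 78 ^ d2 = aa
byte 6: 20 ^ 87 = a7
byte 7: 72 ^ 55 = 27
byte 8: 65 ^ 53 = 36
byte 9: 62 ^ be = dc
byte 10: 6f ^ 15 = 7a
byte 11: 6f ^ 0e = 61
byte 12: 74 ^ f6 = 82
byte 13: 20 ^ 62 = 42
byte 14: 66 ^ fa = 9c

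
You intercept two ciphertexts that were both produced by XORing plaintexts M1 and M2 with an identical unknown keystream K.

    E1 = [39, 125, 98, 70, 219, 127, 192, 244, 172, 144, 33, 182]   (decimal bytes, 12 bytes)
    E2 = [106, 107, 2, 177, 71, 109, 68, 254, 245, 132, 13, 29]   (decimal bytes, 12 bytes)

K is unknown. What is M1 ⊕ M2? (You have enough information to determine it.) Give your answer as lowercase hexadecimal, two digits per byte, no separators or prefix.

E1 ⊕ E2 = (M1 ⊕ K) ⊕ (M2 ⊕ K) = M1 ⊕ M2 — the shared key cancels under XOR.
27 xor 6a = 4d
7d xor 6b = 16
62 xor 02 = 60
46 xor b1 = f7
db xor 47 = 9c
7f xor 6d = 12
c0 xor 44 = 84
f4 xor fe = 0a
ac xor f5 = 59
90 xor 84 = 14
21 xor 0d = 2c
b6 xor 1d = ab

4d1660f79c12840a59142cab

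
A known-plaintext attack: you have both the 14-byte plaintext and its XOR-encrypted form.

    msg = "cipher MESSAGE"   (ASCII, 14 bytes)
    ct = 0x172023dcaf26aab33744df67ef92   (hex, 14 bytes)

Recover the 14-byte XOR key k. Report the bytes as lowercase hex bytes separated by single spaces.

74 49 53 b4 ca 54 8a fe 72 17 8c 26 a8 d7

Since ct = msg ⊕ k, XORing both sides with msg gives k = msg ⊕ ct.
01100011 ^ 00010111 = 01110100
01101001 ^ 00100000 = 01001001
01110000 ^ 00100011 = 01010011
01101000 ^ 11011100 = 10110100
01100101 ^ 10101111 = 11001010
01110010 ^ 00100110 = 01010100
00100000 ^ 10101010 = 10001010
01001101 ^ 10110011 = 11111110
01000101 ^ 00110111 = 01110010
01010011 ^ 01000100 = 00010111
01010011 ^ 11011111 = 10001100
01000001 ^ 01100111 = 00100110
01000111 ^ 11101111 = 10101000
01000101 ^ 10010010 = 11010111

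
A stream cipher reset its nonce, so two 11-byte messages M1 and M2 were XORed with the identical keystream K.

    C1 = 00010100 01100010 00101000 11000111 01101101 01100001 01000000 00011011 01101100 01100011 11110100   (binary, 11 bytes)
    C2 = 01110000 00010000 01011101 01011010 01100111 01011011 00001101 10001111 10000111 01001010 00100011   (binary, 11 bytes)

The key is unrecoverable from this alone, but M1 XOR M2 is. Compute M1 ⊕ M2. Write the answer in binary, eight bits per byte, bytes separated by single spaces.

01100100 01110010 01110101 10011101 00001010 00111010 01001101 10010100 11101011 00101001 11010111

C1 ⊕ C2 = (M1 ⊕ K) ⊕ (M2 ⊕ K) = M1 ⊕ M2 — the shared key cancels under XOR.
14 XOR 70 = 64
62 XOR 10 = 72
28 XOR 5d = 75
c7 XOR 5a = 9d
6d XOR 67 = 0a
61 XOR 5b = 3a
40 XOR 0d = 4d
1b XOR 8f = 94
6c XOR 87 = eb
63 XOR 4a = 29
f4 XOR 23 = d7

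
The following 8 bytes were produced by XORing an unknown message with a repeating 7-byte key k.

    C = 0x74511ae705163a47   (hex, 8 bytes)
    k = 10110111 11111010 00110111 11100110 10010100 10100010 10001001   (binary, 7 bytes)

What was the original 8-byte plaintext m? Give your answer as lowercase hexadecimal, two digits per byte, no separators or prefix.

The 7-byte key repeats, so the effective keystream is b7 fa 37 e6 94 a2 89 b7.
byte 0: 74 xor b7 = c3
byte 1: 51 xor fa = ab
byte 2: 1a xor 37 = 2d
byte 3: e7 xor e6 = 01
byte 4: 05 xor 94 = 91
byte 5: 16 xor a2 = b4
byte 6: 3a xor 89 = b3
byte 7: 47 xor b7 = f0

c3ab2d0191b4b3f0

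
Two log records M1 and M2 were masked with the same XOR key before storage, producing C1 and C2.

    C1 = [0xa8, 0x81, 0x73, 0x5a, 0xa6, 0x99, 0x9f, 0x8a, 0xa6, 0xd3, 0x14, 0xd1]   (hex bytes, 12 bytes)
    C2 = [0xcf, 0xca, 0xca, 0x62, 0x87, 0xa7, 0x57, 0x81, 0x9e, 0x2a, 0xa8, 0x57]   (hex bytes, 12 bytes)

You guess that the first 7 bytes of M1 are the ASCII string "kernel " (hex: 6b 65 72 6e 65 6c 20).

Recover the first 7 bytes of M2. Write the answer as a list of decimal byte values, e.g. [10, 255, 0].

First, C1 ⊕ C2 = (M1 ⊕ K) ⊕ (M2 ⊕ K) = M1 ⊕ M2, so the key drops out. Then M2 = (M1 ⊕ M2) ⊕ M1 over the first 7 bytes.
byte 0: (a8 ⊕ cf) ⊕ 6b = 67 ⊕ 6b = 0c
byte 1: (81 ⊕ ca) ⊕ 65 = 4b ⊕ 65 = 2e
byte 2: (73 ⊕ ca) ⊕ 72 = b9 ⊕ 72 = cb
byte 3: (5a ⊕ 62) ⊕ 6e = 38 ⊕ 6e = 56
byte 4: (a6 ⊕ 87) ⊕ 65 = 21 ⊕ 65 = 44
byte 5: (99 ⊕ a7) ⊕ 6c = 3e ⊕ 6c = 52
byte 6: (9f ⊕ 57) ⊕ 20 = c8 ⊕ 20 = e8

[12, 46, 203, 86, 68, 82, 232]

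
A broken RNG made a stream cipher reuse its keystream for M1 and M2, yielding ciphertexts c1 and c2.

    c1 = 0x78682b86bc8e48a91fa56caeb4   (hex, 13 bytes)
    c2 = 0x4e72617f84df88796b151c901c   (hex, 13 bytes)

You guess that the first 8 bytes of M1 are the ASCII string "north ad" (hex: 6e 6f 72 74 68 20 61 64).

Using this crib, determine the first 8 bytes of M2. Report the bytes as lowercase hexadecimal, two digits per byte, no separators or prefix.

5875388d5071a1b4

First, c1 ⊕ c2 = (M1 ⊕ K) ⊕ (M2 ⊕ K) = M1 ⊕ M2, so the key drops out. Then M2 = (M1 ⊕ M2) ⊕ M1 over the first 8 bytes.
byte 0: (78 XOR 4e) XOR 6e = 36 XOR 6e = 58
byte 1: (68 XOR 72) XOR 6f = 1a XOR 6f = 75
byte 2: (2b XOR 61) XOR 72 = 4a XOR 72 = 38
byte 3: (86 XOR 7f) XOR 74 = f9 XOR 74 = 8d
byte 4: (bc XOR 84) XOR 68 = 38 XOR 68 = 50
byte 5: (8e XOR df) XOR 20 = 51 XOR 20 = 71
byte 6: (48 XOR 88) XOR 61 = c0 XOR 61 = a1
byte 7: (a9 XOR 79) XOR 64 = d0 XOR 64 = b4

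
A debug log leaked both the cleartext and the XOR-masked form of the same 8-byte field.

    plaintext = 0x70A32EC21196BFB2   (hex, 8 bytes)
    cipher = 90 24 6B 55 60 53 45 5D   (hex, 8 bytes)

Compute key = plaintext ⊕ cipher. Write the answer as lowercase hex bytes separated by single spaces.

Since cipher = plaintext ⊕ key, XORing both sides with plaintext gives key = plaintext ⊕ cipher.
byte 0: 70 XOR 90 = e0
byte 1: a3 XOR 24 = 87
byte 2: 2e XOR 6b = 45
byte 3: c2 XOR 55 = 97
byte 4: 11 XOR 60 = 71
byte 5: 96 XOR 53 = c5
byte 6: bf XOR 45 = fa
byte 7: b2 XOR 5d = ef

e0 87 45 97 71 c5 fa ef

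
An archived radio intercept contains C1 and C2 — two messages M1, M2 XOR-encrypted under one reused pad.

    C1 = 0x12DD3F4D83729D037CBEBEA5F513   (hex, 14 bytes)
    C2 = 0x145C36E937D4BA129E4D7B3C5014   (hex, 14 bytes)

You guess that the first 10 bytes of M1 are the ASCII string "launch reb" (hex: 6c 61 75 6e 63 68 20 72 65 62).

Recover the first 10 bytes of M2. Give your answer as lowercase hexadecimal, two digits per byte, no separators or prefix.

6ae07ccad7ce07638791

First, C1 ⊕ C2 = (M1 ⊕ K) ⊕ (M2 ⊕ K) = M1 ⊕ M2, so the key drops out. Then M2 = (M1 ⊕ M2) ⊕ M1 over the first 10 bytes.
byte 0: (12 xor 14) xor 6c = 06 xor 6c = 6a
byte 1: (dd xor 5c) xor 61 = 81 xor 61 = e0
byte 2: (3f xor 36) xor 75 = 09 xor 75 = 7c
byte 3: (4d xor e9) xor 6e = a4 xor 6e = ca
byte 4: (83 xor 37) xor 63 = b4 xor 63 = d7
byte 5: (72 xor d4) xor 68 = a6 xor 68 = ce
byte 6: (9d xor ba) xor 20 = 27 xor 20 = 07
byte 7: (03 xor 12) xor 72 = 11 xor 72 = 63
byte 8: (7c xor 9e) xor 65 = e2 xor 65 = 87
byte 9: (be xor 4d) xor 62 = f3 xor 62 = 91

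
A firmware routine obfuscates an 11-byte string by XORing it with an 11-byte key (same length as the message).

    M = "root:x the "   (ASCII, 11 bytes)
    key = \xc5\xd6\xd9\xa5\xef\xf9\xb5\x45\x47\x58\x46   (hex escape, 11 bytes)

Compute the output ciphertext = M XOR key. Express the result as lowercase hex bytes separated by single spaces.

b7 b9 b6 d1 d5 81 95 31 2f 3d 66

byte 0: 01110010 ^ 11000101 = 10110111
byte 1: 01101111 ^ 11010110 = 10111001
byte 2: 01101111 ^ 11011001 = 10110110
byte 3: 01110100 ^ 10100101 = 11010001
byte 4: 00111010 ^ 11101111 = 11010101
byte 5: 01111000 ^ 11111001 = 10000001
byte 6: 00100000 ^ 10110101 = 10010101
byte 7: 01110100 ^ 01000101 = 00110001
byte 8: 01101000 ^ 01000111 = 00101111
byte 9: 01100101 ^ 01011000 = 00111101
byte 10: 00100000 ^ 01000110 = 01100110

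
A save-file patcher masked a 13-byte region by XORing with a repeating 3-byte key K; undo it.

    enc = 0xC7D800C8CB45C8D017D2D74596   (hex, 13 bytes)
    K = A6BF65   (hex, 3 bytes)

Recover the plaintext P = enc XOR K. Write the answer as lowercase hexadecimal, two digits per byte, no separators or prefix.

The 3-byte key repeats, so the effective keystream is a6 bf 65 a6 bf 65 a6 bf 65 a6 bf 65 a6.
byte 0: 199 xor 166 =  97
byte 1: 216 xor 191 = 103
byte 2:   0 xor 101 = 101
byte 3: 200 xor 166 = 110
byte 4: 203 xor 191 = 116
byte 5:  69 xor 101 =  32
byte 6: 200 xor 166 = 110
byte 7: 208 xor 191 = 111
byte 8:  23 xor 101 = 114
byte 9: 210 xor 166 = 116
byte 10: 215 xor 191 = 104
byte 11:  69 xor 101 =  32
byte 12: 150 xor 166 =  48

6167656e74206e6f7274682030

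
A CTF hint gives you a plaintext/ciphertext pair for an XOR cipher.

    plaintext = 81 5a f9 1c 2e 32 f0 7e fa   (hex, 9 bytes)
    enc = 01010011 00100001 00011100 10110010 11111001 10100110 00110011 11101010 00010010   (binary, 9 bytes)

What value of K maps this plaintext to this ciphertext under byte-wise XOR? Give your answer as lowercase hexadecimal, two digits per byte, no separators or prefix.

d27be5aed794c394e8

Since enc = plaintext ⊕ K, XORing both sides with plaintext gives K = plaintext ⊕ enc.
81 ⊕ 53 = d2
5a ⊕ 21 = 7b
f9 ⊕ 1c = e5
1c ⊕ b2 = ae
2e ⊕ f9 = d7
32 ⊕ a6 = 94
f0 ⊕ 33 = c3
7e ⊕ ea = 94
fa ⊕ 12 = e8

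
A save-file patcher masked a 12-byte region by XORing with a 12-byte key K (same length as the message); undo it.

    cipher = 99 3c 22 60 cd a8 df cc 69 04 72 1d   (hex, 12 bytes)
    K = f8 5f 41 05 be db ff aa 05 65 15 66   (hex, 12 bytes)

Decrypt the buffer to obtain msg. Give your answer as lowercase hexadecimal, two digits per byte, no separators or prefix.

XOR is its own inverse, so applying the key byte-wise gives the result directly.
10011001 ^ 11111000 = 01100001
00111100 ^ 01011111 = 01100011
00100010 ^ 01000001 = 01100011
01100000 ^ 00000101 = 01100101
11001101 ^ 10111110 = 01110011
10101000 ^ 11011011 = 01110011
11011111 ^ 11111111 = 00100000
11001100 ^ 10101010 = 01100110
01101001 ^ 00000101 = 01101100
00000100 ^ 01100101 = 01100001
01110010 ^ 00010101 = 01100111
00011101 ^ 01100110 = 01111011

61636365737320666c61677b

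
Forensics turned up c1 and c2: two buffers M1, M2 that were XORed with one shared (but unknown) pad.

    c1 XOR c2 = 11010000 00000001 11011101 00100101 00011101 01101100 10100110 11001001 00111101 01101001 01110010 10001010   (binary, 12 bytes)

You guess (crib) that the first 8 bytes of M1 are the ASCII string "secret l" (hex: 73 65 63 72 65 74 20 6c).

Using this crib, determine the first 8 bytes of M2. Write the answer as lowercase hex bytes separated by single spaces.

Since c1 ⊕ c2 = M1 ⊕ M2, XORing with the guessed M1 bytes yields the corresponding M2 bytes: M2 = (c1 ⊕ c2) ⊕ M1.
11010000 ^ 01110011 = 10100011
00000001 ^ 01100101 = 01100100
11011101 ^ 01100011 = 10111110
00100101 ^ 01110010 = 01010111
00011101 ^ 01100101 = 01111000
01101100 ^ 01110100 = 00011000
10100110 ^ 00100000 = 10000110
11001001 ^ 01101100 = 10100101

a3 64 be 57 78 18 86 a5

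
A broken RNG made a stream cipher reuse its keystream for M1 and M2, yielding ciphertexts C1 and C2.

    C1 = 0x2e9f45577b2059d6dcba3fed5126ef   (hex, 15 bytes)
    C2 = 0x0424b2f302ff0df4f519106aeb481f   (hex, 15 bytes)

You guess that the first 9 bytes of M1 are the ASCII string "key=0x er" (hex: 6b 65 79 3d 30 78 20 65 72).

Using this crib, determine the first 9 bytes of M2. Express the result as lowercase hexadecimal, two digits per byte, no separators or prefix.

41de8e9949a774475b

First, C1 ⊕ C2 = (M1 ⊕ K) ⊕ (M2 ⊕ K) = M1 ⊕ M2, so the key drops out. Then M2 = (M1 ⊕ M2) ⊕ M1 over the first 9 bytes.
byte 0: (2e ^ 04) ^ 6b = 2a ^ 6b = 41
byte 1: (9f ^ 24) ^ 65 = bb ^ 65 = de
byte 2: (45 ^ b2) ^ 79 = f7 ^ 79 = 8e
byte 3: (57 ^ f3) ^ 3d = a4 ^ 3d = 99
byte 4: (7b ^ 02) ^ 30 = 79 ^ 30 = 49
byte 5: (20 ^ ff) ^ 78 = df ^ 78 = a7
byte 6: (59 ^ 0d) ^ 20 = 54 ^ 20 = 74
byte 7: (d6 ^ f4) ^ 65 = 22 ^ 65 = 47
byte 8: (dc ^ f5) ^ 72 = 29 ^ 72 = 5b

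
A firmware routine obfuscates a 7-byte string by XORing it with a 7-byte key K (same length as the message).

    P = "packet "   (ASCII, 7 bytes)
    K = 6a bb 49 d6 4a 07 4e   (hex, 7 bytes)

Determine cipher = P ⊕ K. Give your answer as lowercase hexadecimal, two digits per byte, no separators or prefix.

1ada2abd2f736e

XOR is its own inverse, so applying the key byte-wise gives the result directly.
112 ⊕ 106 =  26
 97 ⊕ 187 = 218
 99 ⊕  73 =  42
107 ⊕ 214 = 189
101 ⊕  74 =  47
116 ⊕   7 = 115
 32 ⊕  78 = 110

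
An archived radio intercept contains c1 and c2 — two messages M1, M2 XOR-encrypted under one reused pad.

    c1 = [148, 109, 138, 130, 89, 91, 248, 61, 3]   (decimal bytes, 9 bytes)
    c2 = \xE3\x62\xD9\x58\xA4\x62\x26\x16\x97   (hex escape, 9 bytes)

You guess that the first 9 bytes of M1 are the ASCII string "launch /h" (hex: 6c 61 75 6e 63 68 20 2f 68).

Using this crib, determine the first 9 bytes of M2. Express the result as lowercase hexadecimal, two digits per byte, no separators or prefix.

First, c1 ⊕ c2 = (M1 ⊕ K) ⊕ (M2 ⊕ K) = M1 ⊕ M2, so the key drops out. Then M2 = (M1 ⊕ M2) ⊕ M1 over the first 9 bytes.
byte 0: (94 XOR e3) XOR 6c = 77 XOR 6c = 1b
byte 1: (6d XOR 62) XOR 61 = 0f XOR 61 = 6e
byte 2: (8a XOR d9) XOR 75 = 53 XOR 75 = 26
byte 3: (82 XOR 58) XOR 6e = da XOR 6e = b4
byte 4: (59 XOR a4) XOR 63 = fd XOR 63 = 9e
byte 5: (5b XOR 62) XOR 68 = 39 XOR 68 = 51
byte 6: (f8 XOR 26) XOR 20 = de XOR 20 = fe
byte 7: (3d XOR 16) XOR 2f = 2b XOR 2f = 04
byte 8: (03 XOR 97) XOR 68 = 94 XOR 68 = fc

1b6e26b49e51fe04fc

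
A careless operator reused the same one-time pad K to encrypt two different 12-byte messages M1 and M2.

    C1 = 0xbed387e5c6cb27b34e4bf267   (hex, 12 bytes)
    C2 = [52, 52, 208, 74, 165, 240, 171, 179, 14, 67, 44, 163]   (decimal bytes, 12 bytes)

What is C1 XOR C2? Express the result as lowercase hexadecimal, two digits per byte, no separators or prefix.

8ae757af633b8c004008dec4

C1 ⊕ C2 = (M1 ⊕ K) ⊕ (M2 ⊕ K) = M1 ⊕ M2 — the shared key cancels under XOR.
190 ^  52 = 138
211 ^  52 = 231
135 ^ 208 =  87
229 ^  74 = 175
198 ^ 165 =  99
203 ^ 240 =  59
 39 ^ 171 = 140
179 ^ 179 =   0
 78 ^  14 =  64
 75 ^  67 =   8
242 ^  44 = 222
103 ^ 163 = 196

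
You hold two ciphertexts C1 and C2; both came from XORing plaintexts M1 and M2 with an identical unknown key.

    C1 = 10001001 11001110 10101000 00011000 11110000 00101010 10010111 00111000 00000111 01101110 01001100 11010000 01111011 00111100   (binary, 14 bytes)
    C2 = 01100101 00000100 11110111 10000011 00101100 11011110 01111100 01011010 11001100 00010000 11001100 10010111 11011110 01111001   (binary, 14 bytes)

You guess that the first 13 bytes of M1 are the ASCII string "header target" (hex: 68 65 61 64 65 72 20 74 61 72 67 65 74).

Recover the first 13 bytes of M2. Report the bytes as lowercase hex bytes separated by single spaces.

First, C1 ⊕ C2 = (M1 ⊕ K) ⊕ (M2 ⊕ K) = M1 ⊕ M2, so the key drops out. Then M2 = (M1 ⊕ M2) ⊕ M1 over the first 13 bytes.
byte 0: (89 xor 65) xor 68 = ec xor 68 = 84
byte 1: (ce xor 04) xor 65 = ca xor 65 = af
byte 2: (a8 xor f7) xor 61 = 5f xor 61 = 3e
byte 3: (18 xor 83) xor 64 = 9b xor 64 = ff
byte 4: (f0 xor 2c) xor 65 = dc xor 65 = b9
byte 5: (2a xor de) xor 72 = f4 xor 72 = 86
byte 6: (97 xor 7c) xor 20 = eb xor 20 = cb
byte 7: (38 xor 5a) xor 74 = 62 xor 74 = 16
byte 8: (07 xor cc) xor 61 = cb xor 61 = aa
byte 9: (6e xor 10) xor 72 = 7e xor 72 = 0c
byte 10: (4c xor cc) xor 67 = 80 xor 67 = e7
byte 11: (d0 xor 97) xor 65 = 47 xor 65 = 22
byte 12: (7b xor de) xor 74 = a5 xor 74 = d1

84 af 3e ff b9 86 cb 16 aa 0c e7 22 d1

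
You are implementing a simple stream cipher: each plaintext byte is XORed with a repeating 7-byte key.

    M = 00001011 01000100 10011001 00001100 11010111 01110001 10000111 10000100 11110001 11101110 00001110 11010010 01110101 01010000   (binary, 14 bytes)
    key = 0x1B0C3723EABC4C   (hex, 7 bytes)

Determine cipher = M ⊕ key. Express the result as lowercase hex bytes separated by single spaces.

10 48 ae 2f 3d cd cb 9f fd d9 2d 38 c9 1c

The 7-byte key repeats, so the effective keystream is 1b 0c 37 23 ea bc 4c 1b 0c 37 23 ea bc 4c.
byte 0: 0b ^ 1b = 10
byte 1: 44 ^ 0c = 48
byte 2: 99 ^ 37 = ae
byte 3: 0c ^ 23 = 2f
byte 4: d7 ^ ea = 3d
byte 5: 71 ^ bc = cd
byte 6: 87 ^ 4c = cb
byte 7: 84 ^ 1b = 9f
byte 8: f1 ^ 0c = fd
byte 9: ee ^ 37 = d9
byte 10: 0e ^ 23 = 2d
byte 11: d2 ^ ea = 38
byte 12: 75 ^ bc = c9
byte 13: 50 ^ 4c = 1c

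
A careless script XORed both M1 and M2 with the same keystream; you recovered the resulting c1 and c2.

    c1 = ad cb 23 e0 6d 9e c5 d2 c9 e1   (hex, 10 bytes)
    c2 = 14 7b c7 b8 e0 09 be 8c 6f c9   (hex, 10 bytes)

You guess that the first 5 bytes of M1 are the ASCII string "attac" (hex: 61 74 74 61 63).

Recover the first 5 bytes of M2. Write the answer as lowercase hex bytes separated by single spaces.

d8 c4 90 39 ee

First, c1 ⊕ c2 = (M1 ⊕ K) ⊕ (M2 ⊕ K) = M1 ⊕ M2, so the key drops out. Then M2 = (M1 ⊕ M2) ⊕ M1 over the first 5 bytes.
byte 0: (ad ⊕ 14) ⊕ 61 = b9 ⊕ 61 = d8
byte 1: (cb ⊕ 7b) ⊕ 74 = b0 ⊕ 74 = c4
byte 2: (23 ⊕ c7) ⊕ 74 = e4 ⊕ 74 = 90
byte 3: (e0 ⊕ b8) ⊕ 61 = 58 ⊕ 61 = 39
byte 4: (6d ⊕ e0) ⊕ 63 = 8d ⊕ 63 = ee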